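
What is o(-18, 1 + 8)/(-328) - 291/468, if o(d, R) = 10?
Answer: -1043/1599 ≈ -0.65228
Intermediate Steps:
o(-18, 1 + 8)/(-328) - 291/468 = 10/(-328) - 291/468 = 10*(-1/328) - 291*1/468 = -5/164 - 97/156 = -1043/1599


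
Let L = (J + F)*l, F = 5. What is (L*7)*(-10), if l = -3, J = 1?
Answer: 1260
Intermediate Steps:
L = -18 (L = (1 + 5)*(-3) = 6*(-3) = -18)
(L*7)*(-10) = -18*7*(-10) = -126*(-10) = 1260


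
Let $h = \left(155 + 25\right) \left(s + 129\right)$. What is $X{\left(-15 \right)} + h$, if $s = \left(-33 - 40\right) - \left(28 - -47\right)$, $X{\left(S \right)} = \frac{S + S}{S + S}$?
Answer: $-3419$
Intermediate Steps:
$X{\left(S \right)} = 1$ ($X{\left(S \right)} = \frac{2 S}{2 S} = 2 S \frac{1}{2 S} = 1$)
$s = -148$ ($s = -73 - \left(28 + 47\right) = -73 - 75 = -148$)
$h = -3420$ ($h = \left(155 + 25\right) \left(-148 + 129\right) = 180 \left(-19\right) = -3420$)
$X{\left(-15 \right)} + h = 1 - 3420 = -3419$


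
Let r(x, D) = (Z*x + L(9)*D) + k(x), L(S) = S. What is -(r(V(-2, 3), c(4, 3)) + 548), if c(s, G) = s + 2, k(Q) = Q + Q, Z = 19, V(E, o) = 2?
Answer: -644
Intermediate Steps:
k(Q) = 2*Q
c(s, G) = 2 + s
r(x, D) = 9*D + 21*x (r(x, D) = (19*x + 9*D) + 2*x = (9*D + 19*x) + 2*x = 9*D + 21*x)
-(r(V(-2, 3), c(4, 3)) + 548) = -((9*(2 + 4) + 21*2) + 548) = -((9*6 + 42) + 548) = -((54 + 42) + 548) = -(96 + 548) = -1*644 = -644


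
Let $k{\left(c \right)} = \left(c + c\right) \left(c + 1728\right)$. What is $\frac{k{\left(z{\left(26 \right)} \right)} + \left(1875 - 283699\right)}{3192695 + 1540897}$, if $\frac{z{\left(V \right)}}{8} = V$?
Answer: $\frac{65444}{591699} \approx 0.1106$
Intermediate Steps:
$z{\left(V \right)} = 8 V$
$k{\left(c \right)} = 2 c \left(1728 + c\right)$
$\frac{k{\left(z{\left(26 \right)} \right)} + \left(1875 - 283699\right)}{3192695 + 1540897} = \frac{2 \cdot 8 \cdot 26 \left(1728 + 8 \cdot 26\right) + \left(1875 - 283699\right)}{3192695 + 1540897} = \frac{2 \cdot 208 \left(1728 + 208\right) + \left(1875 - 283699\right)}{4733592} = \left(2 \cdot 208 \cdot 1936 - 281824\right) \frac{1}{4733592} = \left(805376 - 281824\right) \frac{1}{4733592} = 523552 \cdot \frac{1}{4733592} = \frac{65444}{591699}$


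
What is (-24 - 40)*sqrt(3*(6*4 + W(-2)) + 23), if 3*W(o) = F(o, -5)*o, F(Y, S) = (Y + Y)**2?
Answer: -192*sqrt(7) ≈ -507.98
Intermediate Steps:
F(Y, S) = 4*Y**2 (F(Y, S) = (2*Y)**2 = 4*Y**2)
W(o) = 4*o**3/3 (W(o) = ((4*o**2)*o)/3 = (4*o**3)/3 = 4*o**3/3)
(-24 - 40)*sqrt(3*(6*4 + W(-2)) + 23) = (-24 - 40)*sqrt(3*(6*4 + (4/3)*(-2)**3) + 23) = -64*sqrt(3*(24 + (4/3)*(-8)) + 23) = -64*sqrt(3*(24 - 32/3) + 23) = -64*sqrt(3*(40/3) + 23) = -64*sqrt(40 + 23) = -192*sqrt(7)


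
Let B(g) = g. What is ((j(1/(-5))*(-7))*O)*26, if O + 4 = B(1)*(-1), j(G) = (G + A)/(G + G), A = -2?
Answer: 5005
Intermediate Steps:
j(G) = (-2 + G)/(2*G) (j(G) = (G - 2)/(G + G) = (-2 + G)/((2*G)) = (-2 + G)*(1/(2*G)) = (-2 + G)/(2*G))
O = -5 (O = -4 + 1*(-1) = -4 - 1 = -5)
((j(1/(-5))*(-7))*O)*26 = ((((-2 + 1/(-5))/(2*(1/(-5))))*(-7))*(-5))*26 = ((((-2 - ⅕)/(2*(-⅕)))*(-7))*(-5))*26 = ((((½)*(-5)*(-11/5))*(-7))*(-5))*26 = (((11/2)*(-7))*(-5))*26 = -77/2*(-5)*26 = (385/2)*26 = 5005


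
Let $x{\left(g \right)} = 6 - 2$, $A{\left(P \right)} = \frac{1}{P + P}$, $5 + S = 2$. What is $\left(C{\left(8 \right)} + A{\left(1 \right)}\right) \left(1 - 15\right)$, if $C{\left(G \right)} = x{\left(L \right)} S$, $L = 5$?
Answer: $161$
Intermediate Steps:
$S = -3$ ($S = -5 + 2 = -3$)
$A{\left(P \right)} = \frac{1}{2 P}$
$x{\left(g \right)} = 4$
$C{\left(G \right)} = -12$ ($C{\left(G \right)} = 4 \left(-3\right) = -12$)
$\left(C{\left(8 \right)} + A{\left(1 \right)}\right) \left(1 - 15\right) = \left(-12 + \frac{1}{2 \cdot 1}\right) \left(1 - 15\right) = \left(-12 + \frac{1}{2} \cdot 1\right) \left(1 - 15\right) = \left(-12 + \frac{1}{2}\right) \left(-14\right) = \left(- \frac{23}{2}\right) \left(-14\right) = 161$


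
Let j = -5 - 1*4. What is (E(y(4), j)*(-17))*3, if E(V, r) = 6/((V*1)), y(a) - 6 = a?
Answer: -153/5 ≈ -30.600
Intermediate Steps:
y(a) = 6 + a
j = -9 (j = -5 - 4 = -9)
E(V, r) = 6/V
(E(y(4), j)*(-17))*3 = ((6/(6 + 4))*(-17))*3 = ((6/10)*(-17))*3 = ((6*(⅒))*(-17))*3 = ((⅗)*(-17))*3 = -51/5*3 = -153/5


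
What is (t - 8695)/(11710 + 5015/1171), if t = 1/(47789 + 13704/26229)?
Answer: -1418072369254574/1910488857042625 ≈ -0.74226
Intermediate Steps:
t = 8743/417823795 (t = 1/(47789 + 13704*(1/26229)) = 1/(47789 + 4568/8743) = 1/(417823795/8743) = 8743/417823795 ≈ 2.0925e-5)
(t - 8695)/(11710 + 5015/1171) = (8743/417823795 - 8695)/(11710 + 5015/1171) = -3632977888782/(417823795*(11710 + 5015*(1/1171))) = -3632977888782/(417823795*(11710 + 5015/1171)) = -3632977888782/(417823795*13717425/1171) = -3632977888782/417823795*1171/13717425 = -1418072369254574/1910488857042625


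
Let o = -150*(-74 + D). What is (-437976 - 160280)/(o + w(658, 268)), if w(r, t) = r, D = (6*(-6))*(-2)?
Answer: -299128/479 ≈ -624.48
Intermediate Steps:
D = 72 (D = -36*(-2) = 72)
o = 300 (o = -150*(-74 + 72) = -150*(-2) = 300)
(-437976 - 160280)/(o + w(658, 268)) = (-437976 - 160280)/(300 + 658) = -598256/958 = -598256*1/958 = -299128/479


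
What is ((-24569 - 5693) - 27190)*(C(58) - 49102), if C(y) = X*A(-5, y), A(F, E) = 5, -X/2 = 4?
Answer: 2823306184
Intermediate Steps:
X = -8 (X = -2*4 = -8)
C(y) = -40 (C(y) = -8*5 = -40)
((-24569 - 5693) - 27190)*(C(58) - 49102) = ((-24569 - 5693) - 27190)*(-40 - 49102) = (-30262 - 27190)*(-49142) = -57452*(-49142) = 2823306184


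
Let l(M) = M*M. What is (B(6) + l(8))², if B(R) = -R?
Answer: 3364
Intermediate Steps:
l(M) = M²
(B(6) + l(8))² = (-1*6 + 8²)² = (-6 + 64)² = 58² = 3364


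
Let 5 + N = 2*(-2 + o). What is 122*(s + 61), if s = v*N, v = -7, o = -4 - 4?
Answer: 28792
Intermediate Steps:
o = -8
N = -25 (N = -5 + 2*(-2 - 8) = -5 + 2*(-10) = -5 - 20 = -25)
s = 175 (s = -7*(-25) = 175)
122*(s + 61) = 122*(175 + 61) = 122*236 = 28792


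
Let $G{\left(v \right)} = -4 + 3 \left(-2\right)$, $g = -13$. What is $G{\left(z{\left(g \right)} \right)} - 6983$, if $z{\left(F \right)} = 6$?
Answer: $-6993$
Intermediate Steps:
$G{\left(v \right)} = -10$ ($G{\left(v \right)} = -4 - 6 = -10$)
$G{\left(z{\left(g \right)} \right)} - 6983 = -10 - 6983 = -6993$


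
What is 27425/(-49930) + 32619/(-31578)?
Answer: -41578222/26278159 ≈ -1.5822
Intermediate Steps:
27425/(-49930) + 32619/(-31578) = 27425*(-1/49930) + 32619*(-1/31578) = -5485/9986 - 10873/10526 = -41578222/26278159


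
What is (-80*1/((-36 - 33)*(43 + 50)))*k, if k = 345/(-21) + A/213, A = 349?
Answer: -1764160/9567747 ≈ -0.18439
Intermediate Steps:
k = -22052/1491 (k = 345/(-21) + 349/213 = 345*(-1/21) + 349*(1/213) = -115/7 + 349/213 = -22052/1491 ≈ -14.790)
(-80*1/((-36 - 33)*(43 + 50)))*k = -80*1/((-36 - 33)*(43 + 50))*(-22052/1491) = -80/(93*(-69))*(-22052/1491) = -80/(-6417)*(-22052/1491) = -80*(-1/6417)*(-22052/1491) = (80/6417)*(-22052/1491) = -1764160/9567747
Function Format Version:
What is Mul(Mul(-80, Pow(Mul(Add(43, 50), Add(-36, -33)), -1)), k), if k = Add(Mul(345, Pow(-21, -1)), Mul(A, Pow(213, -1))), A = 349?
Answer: Rational(-1764160, 9567747) ≈ -0.18439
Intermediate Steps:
k = Rational(-22052, 1491) (k = Add(Mul(345, Pow(-21, -1)), Mul(349, Pow(213, -1))) = Add(Mul(345, Rational(-1, 21)), Mul(349, Rational(1, 213))) = Add(Rational(-115, 7), Rational(349, 213)) = Rational(-22052, 1491) ≈ -14.790)
Mul(Mul(-80, Pow(Mul(Add(43, 50), Add(-36, -33)), -1)), k) = Mul(Mul(-80, Pow(Mul(Add(43, 50), Add(-36, -33)), -1)), Rational(-22052, 1491)) = Mul(Mul(-80, Pow(Mul(93, -69), -1)), Rational(-22052, 1491)) = Mul(Mul(-80, Pow(-6417, -1)), Rational(-22052, 1491)) = Mul(Mul(-80, Rational(-1, 6417)), Rational(-22052, 1491)) = Mul(Rational(80, 6417), Rational(-22052, 1491)) = Rational(-1764160, 9567747)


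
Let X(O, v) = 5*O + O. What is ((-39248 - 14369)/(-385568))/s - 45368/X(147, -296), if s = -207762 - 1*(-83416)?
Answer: -1087558056814249/21143232790848 ≈ -51.438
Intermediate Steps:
X(O, v) = 6*O
s = -124346 (s = -207762 + 83416 = -124346)
((-39248 - 14369)/(-385568))/s - 45368/X(147, -296) = ((-39248 - 14369)/(-385568))/(-124346) - 45368/(6*147) = -53617*(-1/385568)*(-1/124346) - 45368/882 = (53617/385568)*(-1/124346) - 45368*1/882 = -53617/47943838528 - 22684/441 = -1087558056814249/21143232790848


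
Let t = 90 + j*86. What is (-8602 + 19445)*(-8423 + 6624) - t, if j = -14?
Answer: -19505443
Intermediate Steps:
t = -1114 (t = 90 - 14*86 = 90 - 1204 = -1114)
(-8602 + 19445)*(-8423 + 6624) - t = (-8602 + 19445)*(-8423 + 6624) - 1*(-1114) = 10843*(-1799) + 1114 = -19506557 + 1114 = -19505443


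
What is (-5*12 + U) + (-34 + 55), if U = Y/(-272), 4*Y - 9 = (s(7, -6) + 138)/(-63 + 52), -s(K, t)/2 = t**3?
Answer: -466281/11968 ≈ -38.961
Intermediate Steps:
s(K, t) = -2*t**3
Y = -471/44 (Y = 9/4 + ((-2*(-6)**3 + 138)/(-63 + 52))/4 = 9/4 + ((-2*(-216) + 138)/(-11))/4 = 9/4 + ((432 + 138)*(-1/11))/4 = 9/4 + (570*(-1/11))/4 = 9/4 + (1/4)*(-570/11) = 9/4 - 285/22 = -471/44 ≈ -10.705)
U = 471/11968 (U = -471/44/(-272) = -471/44*(-1/272) = 471/11968 ≈ 0.039355)
(-5*12 + U) + (-34 + 55) = (-5*12 + 471/11968) + (-34 + 55) = (-60 + 471/11968) + 21 = -717609/11968 + 21 = -466281/11968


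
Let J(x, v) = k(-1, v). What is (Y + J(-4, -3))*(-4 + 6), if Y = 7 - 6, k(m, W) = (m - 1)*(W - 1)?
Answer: 18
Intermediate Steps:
k(m, W) = (-1 + W)*(-1 + m) (k(m, W) = (-1 + m)*(-1 + W) = (-1 + W)*(-1 + m))
J(x, v) = 2 - 2*v (J(x, v) = 1 - v - 1*(-1) + v*(-1) = 1 - v + 1 - v = 2 - 2*v)
Y = 1
(Y + J(-4, -3))*(-4 + 6) = (1 + (2 - 2*(-3)))*(-4 + 6) = (1 + (2 + 6))*2 = (1 + 8)*2 = 9*2 = 18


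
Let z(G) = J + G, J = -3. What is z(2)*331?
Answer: -331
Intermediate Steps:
z(G) = -3 + G
z(2)*331 = (-3 + 2)*331 = -1*331 = -331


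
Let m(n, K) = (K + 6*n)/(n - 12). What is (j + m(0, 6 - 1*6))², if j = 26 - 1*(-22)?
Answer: 2304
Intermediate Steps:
m(n, K) = (K + 6*n)/(-12 + n)
j = 48 (j = 26 + 22 = 48)
(j + m(0, 6 - 1*6))² = (48 + ((6 - 1*6) + 6*0)/(-12 + 0))² = (48 + ((6 - 6) + 0)/(-12))² = (48 - (0 + 0)/12)² = (48 - 1/12*0)² = (48 + 0)² = 48² = 2304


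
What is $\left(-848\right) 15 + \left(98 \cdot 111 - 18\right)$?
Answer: $-1860$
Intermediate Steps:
$\left(-848\right) 15 + \left(98 \cdot 111 - 18\right) = -12720 + \left(10878 - 18\right) = -12720 + 10860 = -1860$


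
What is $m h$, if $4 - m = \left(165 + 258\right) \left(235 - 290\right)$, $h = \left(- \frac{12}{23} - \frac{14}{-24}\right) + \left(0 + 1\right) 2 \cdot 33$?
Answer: $\frac{424263677}{276} \approx 1.5372 \cdot 10^{6}$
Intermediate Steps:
$h = \frac{18233}{276}$ ($h = \left(\left(-12\right) \frac{1}{23} - - \frac{7}{12}\right) + 1 \cdot 2 \cdot 33 = \left(- \frac{12}{23} + \frac{7}{12}\right) + 2 \cdot 33 = \frac{17}{276} + 66 = \frac{18233}{276} \approx 66.062$)
$m = 23269$ ($m = 4 - \left(165 + 258\right) \left(235 - 290\right) = 4 - 423 \left(235 - 290\right) = 4 - 423 \left(-55\right) = 4 - -23265 = 4 + 23265 = 23269$)
$m h = 23269 \cdot \frac{18233}{276} = \frac{424263677}{276}$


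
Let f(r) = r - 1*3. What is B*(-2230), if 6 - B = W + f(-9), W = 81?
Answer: 140490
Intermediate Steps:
f(r) = -3 + r (f(r) = r - 3 = -3 + r)
B = -63 (B = 6 - (81 + (-3 - 9)) = 6 - (81 - 12) = 6 - 1*69 = 6 - 69 = -63)
B*(-2230) = -63*(-2230) = 140490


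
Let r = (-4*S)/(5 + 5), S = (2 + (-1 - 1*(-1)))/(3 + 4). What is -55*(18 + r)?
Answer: -6886/7 ≈ -983.71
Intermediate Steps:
S = 2/7 (S = (2 + (-1 + 1))/7 = (2 + 0)*(1/7) = 2*(1/7) = 2/7 ≈ 0.28571)
r = -4/35 (r = (-4*2/7)/(5 + 5) = -8/7/10 = -8/7*1/10 = -4/35 ≈ -0.11429)
-55*(18 + r) = -55*(18 - 4/35) = -55*626/35 = -6886/7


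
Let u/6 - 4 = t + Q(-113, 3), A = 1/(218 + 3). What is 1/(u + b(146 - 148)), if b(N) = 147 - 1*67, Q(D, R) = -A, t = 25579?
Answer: 221/33940732 ≈ 6.5113e-6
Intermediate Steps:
A = 1/221 ≈ 0.0045249
Q(D, R) = -1/221 (Q(D, R) = -1*1/221 = -1/221)
b(N) = 80 (b(N) = 147 - 67 = 80)
u = 33923052/221 (u = 24 + 6*(25579 - 1/221) = 24 + 6*(5652958/221) = 24 + 33917748/221 = 33923052/221 ≈ 1.5350e+5)
1/(u + b(146 - 148)) = 1/(33923052/221 + 80) = 1/(33940732/221) = 221/33940732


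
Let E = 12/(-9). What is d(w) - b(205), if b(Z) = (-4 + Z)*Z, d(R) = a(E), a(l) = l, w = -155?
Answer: -123619/3 ≈ -41206.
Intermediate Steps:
E = -4/3 (E = 12*(-⅑) = -4/3 ≈ -1.3333)
d(R) = -4/3
b(Z) = Z*(-4 + Z)
d(w) - b(205) = -4/3 - 205*(-4 + 205) = -4/3 - 205*201 = -4/3 - 1*41205 = -4/3 - 41205 = -123619/3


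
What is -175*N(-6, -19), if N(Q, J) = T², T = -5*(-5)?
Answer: -109375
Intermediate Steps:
T = 25
N(Q, J) = 625 (N(Q, J) = 25² = 625)
-175*N(-6, -19) = -175*625 = -109375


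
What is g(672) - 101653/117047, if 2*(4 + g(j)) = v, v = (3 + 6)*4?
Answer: 1537005/117047 ≈ 13.132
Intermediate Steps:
v = 36 (v = 9*4 = 36)
g(j) = 14 (g(j) = -4 + (½)*36 = -4 + 18 = 14)
g(672) - 101653/117047 = 14 - 101653/117047 = 1537005/117047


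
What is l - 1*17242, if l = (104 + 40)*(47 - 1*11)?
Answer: -12058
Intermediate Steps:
l = 5184 (l = 144*(47 - 11) = 144*36 = 5184)
l - 1*17242 = 5184 - 1*17242 = 5184 - 17242 = -12058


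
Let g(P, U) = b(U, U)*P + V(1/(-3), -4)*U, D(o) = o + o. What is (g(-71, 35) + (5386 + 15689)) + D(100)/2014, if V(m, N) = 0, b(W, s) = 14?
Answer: 20221667/1007 ≈ 20081.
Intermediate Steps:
D(o) = 2*o
g(P, U) = 14*P (g(P, U) = 14*P + 0*U = 14*P + 0 = 14*P)
(g(-71, 35) + (5386 + 15689)) + D(100)/2014 = (14*(-71) + (5386 + 15689)) + (2*100)/2014 = (-994 + 21075) + 200*(1/2014) = 20081 + 100/1007 = 20221667/1007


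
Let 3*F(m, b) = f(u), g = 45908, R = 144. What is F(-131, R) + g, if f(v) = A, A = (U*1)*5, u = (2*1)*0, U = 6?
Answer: 45918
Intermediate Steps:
u = 0 (u = 2*0 = 0)
A = 30 (A = (6*1)*5 = 6*5 = 30)
f(v) = 30
F(m, b) = 10 (F(m, b) = (⅓)*30 = 10)
F(-131, R) + g = 10 + 45908 = 45918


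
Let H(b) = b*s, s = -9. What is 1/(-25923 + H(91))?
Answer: -1/26742 ≈ -3.7394e-5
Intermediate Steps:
H(b) = -9*b (H(b) = b*(-9) = -9*b)
1/(-25923 + H(91)) = 1/(-25923 - 9*91) = 1/(-25923 - 819) = 1/(-26742) = -1/26742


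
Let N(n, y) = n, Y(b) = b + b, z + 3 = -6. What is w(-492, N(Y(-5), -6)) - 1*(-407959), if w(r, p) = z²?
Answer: 408040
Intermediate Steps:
z = -9 (z = -3 - 6 = -9)
Y(b) = 2*b
w(r, p) = 81 (w(r, p) = (-9)² = 81)
w(-492, N(Y(-5), -6)) - 1*(-407959) = 81 - 1*(-407959) = 81 + 407959 = 408040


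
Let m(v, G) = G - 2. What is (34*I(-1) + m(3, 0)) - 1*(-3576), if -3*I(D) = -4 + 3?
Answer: 10756/3 ≈ 3585.3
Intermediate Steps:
I(D) = ⅓ (I(D) = -(-4 + 3)/3 = -⅓*(-1) = ⅓)
m(v, G) = -2 + G
(34*I(-1) + m(3, 0)) - 1*(-3576) = (34*(⅓) + (-2 + 0)) - 1*(-3576) = (34/3 - 2) + 3576 = 28/3 + 3576 = 10756/3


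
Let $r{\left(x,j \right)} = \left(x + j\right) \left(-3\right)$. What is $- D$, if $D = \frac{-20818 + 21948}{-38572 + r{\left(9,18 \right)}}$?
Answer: $\frac{1130}{38653} \approx 0.029234$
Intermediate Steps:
$r{\left(x,j \right)} = - 3 j - 3 x$ ($r{\left(x,j \right)} = \left(j + x\right) \left(-3\right) = - 3 j - 3 x$)
$D = - \frac{1130}{38653}$ ($D = \frac{-20818 + 21948}{-38572 - 81} = \frac{1130}{-38572 - 81} = \frac{1130}{-38653} = 1130 \left(- \frac{1}{38653}\right) = - \frac{1130}{38653} \approx -0.029234$)
$- D = \left(-1\right) \left(- \frac{1130}{38653}\right) = \frac{1130}{38653}$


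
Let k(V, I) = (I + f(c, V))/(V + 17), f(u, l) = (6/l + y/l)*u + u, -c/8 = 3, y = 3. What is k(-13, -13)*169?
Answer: -3445/4 ≈ -861.25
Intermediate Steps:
c = -24 (c = -8*3 = -24)
f(u, l) = u + 9*u/l (f(u, l) = (6/l + 3/l)*u + u = (9/l)*u + u = 9*u/l + u = u + 9*u/l)
k(V, I) = (I - 24*(9 + V)/V)/(17 + V) (k(V, I) = (I - 24*(9 + V)/V)/(V + 17) = (I - 24*(9 + V)/V)/(17 + V))
k(-13, -13)*169 = ((-216 - 24*(-13) - 13*(-13))/((-13)*(17 - 13)))*169 = -1/13*(-216 + 312 + 169)/4*169 = -1/13*¼*265*169 = -265/52*169 = -3445/4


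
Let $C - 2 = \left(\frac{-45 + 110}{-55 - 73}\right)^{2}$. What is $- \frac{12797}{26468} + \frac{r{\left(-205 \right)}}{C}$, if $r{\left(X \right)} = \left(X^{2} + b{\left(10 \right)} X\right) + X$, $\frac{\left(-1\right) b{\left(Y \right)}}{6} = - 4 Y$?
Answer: $- \frac{1066941011327}{326376908} \approx -3269.0$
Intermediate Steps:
$b{\left(Y \right)} = 24 Y$ ($b{\left(Y \right)} = - 6 \left(- 4 Y\right) = 24 Y$)
$C = \frac{36993}{16384}$ ($C = 2 + \left(\frac{-45 + 110}{-55 - 73}\right)^{2} = 2 + \left(\frac{65}{-128}\right)^{2} = 2 + \left(65 \left(- \frac{1}{128}\right)\right)^{2} = 2 + \left(- \frac{65}{128}\right)^{2} = 2 + \frac{4225}{16384} = \frac{36993}{16384} \approx 2.2579$)
$r{\left(X \right)} = X^{2} + 241 X$ ($r{\left(X \right)} = \left(X^{2} + 24 \cdot 10 X\right) + X = \left(X^{2} + 240 X\right) + X = X^{2} + 241 X$)
$- \frac{12797}{26468} + \frac{r{\left(-205 \right)}}{C} = - \frac{12797}{26468} + \frac{\left(-205\right) \left(241 - 205\right)}{\frac{36993}{16384}} = \left(-12797\right) \frac{1}{26468} + \left(-205\right) 36 \cdot \frac{16384}{36993} = - \frac{12797}{26468} - \frac{40304640}{12331} = - \frac{1066941011327}{326376908}$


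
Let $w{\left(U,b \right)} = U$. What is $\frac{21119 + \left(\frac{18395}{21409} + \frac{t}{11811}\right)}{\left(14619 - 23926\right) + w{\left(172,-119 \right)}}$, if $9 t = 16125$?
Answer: $- \frac{16021325526953}{6929674861095} \approx -2.312$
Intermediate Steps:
$t = \frac{5375}{3}$ ($t = \frac{1}{9} \cdot 16125 = \frac{5375}{3} \approx 1791.7$)
$\frac{21119 + \left(\frac{18395}{21409} + \frac{t}{11811}\right)}{\left(14619 - 23926\right) + w{\left(172,-119 \right)}} = \frac{21119 + \left(\frac{18395}{21409} + \frac{5375}{3 \cdot 11811}\right)}{\left(14619 - 23926\right) + 172} = \frac{21119 + \left(18395 \cdot \frac{1}{21409} + \frac{5375}{3} \cdot \frac{1}{11811}\right)}{-9307 + 172} = \frac{21119 + \left(\frac{18395}{21409} + \frac{5375}{35433}\right)}{-9135} = \left(21119 + \frac{766863410}{758585097}\right) \left(- \frac{1}{9135}\right) = \frac{16021325526953}{758585097} \left(- \frac{1}{9135}\right) = - \frac{16021325526953}{6929674861095}$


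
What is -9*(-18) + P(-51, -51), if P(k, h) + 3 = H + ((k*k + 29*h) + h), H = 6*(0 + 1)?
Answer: 1236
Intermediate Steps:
H = 6 (H = 6*1 = 6)
P(k, h) = 3 + k² + 30*h (P(k, h) = -3 + (6 + ((k*k + 29*h) + h)) = -3 + (6 + ((k² + 29*h) + h)) = -3 + (6 + (k² + 30*h)) = -3 + (6 + k² + 30*h) = 3 + k² + 30*h)
-9*(-18) + P(-51, -51) = -9*(-18) + (3 + (-51)² + 30*(-51)) = 162 + (3 + 2601 - 1530) = 162 + 1074 = 1236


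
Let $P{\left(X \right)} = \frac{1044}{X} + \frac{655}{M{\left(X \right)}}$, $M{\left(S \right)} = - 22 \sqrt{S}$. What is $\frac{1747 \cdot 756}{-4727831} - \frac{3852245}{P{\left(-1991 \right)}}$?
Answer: $\frac{2 \left(- 432539730 \sqrt{1991} + 398877714536074807 i\right)}{4727831 \left(655 \sqrt{1991} + 22968 i\right)} \approx 2.8049 \cdot 10^{6} + 3.5692 \cdot 10^{6} i$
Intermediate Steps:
$P{\left(X \right)} = \frac{1044}{X} - \frac{655}{22 \sqrt{X}}$ ($P{\left(X \right)} = \frac{1044}{X} + \frac{655}{\left(-22\right) \sqrt{X}} = \frac{1044}{X} + 655 \left(- \frac{1}{22 \sqrt{X}}\right) = \frac{1044}{X} - \frac{655}{22 \sqrt{X}}$)
$\frac{1747 \cdot 756}{-4727831} - \frac{3852245}{P{\left(-1991 \right)}} = \frac{1747 \cdot 756}{-4727831} - \frac{3852245}{\frac{1044}{-1991} - \frac{655}{22 i \sqrt{1991}}} = 1320732 \left(- \frac{1}{4727831}\right) - \frac{3852245}{1044 \left(- \frac{1}{1991}\right) - \frac{655 \left(- \frac{i \sqrt{1991}}{1991}\right)}{22}} = - \frac{1320732}{4727831} - \frac{3852245}{- \frac{1044}{1991} + \frac{655 i \sqrt{1991}}{43802}}$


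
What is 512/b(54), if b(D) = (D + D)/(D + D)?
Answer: 512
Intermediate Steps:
b(D) = 1 (b(D) = (2*D)/((2*D)) = (2*D)*(1/(2*D)) = 1)
512/b(54) = 512/1 = 512*1 = 512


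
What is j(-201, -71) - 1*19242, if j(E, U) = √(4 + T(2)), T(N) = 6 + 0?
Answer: -19242 + √10 ≈ -19239.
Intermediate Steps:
T(N) = 6
j(E, U) = √10 (j(E, U) = √(4 + 6) = √10)
j(-201, -71) - 1*19242 = √10 - 1*19242 = √10 - 19242 = -19242 + √10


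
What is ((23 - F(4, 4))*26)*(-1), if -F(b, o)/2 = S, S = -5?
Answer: -338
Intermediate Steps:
F(b, o) = 10 (F(b, o) = -2*(-5) = 10)
((23 - F(4, 4))*26)*(-1) = ((23 - 1*10)*26)*(-1) = ((23 - 10)*26)*(-1) = (13*26)*(-1) = 338*(-1) = -338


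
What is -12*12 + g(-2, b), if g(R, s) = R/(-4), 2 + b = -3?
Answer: -287/2 ≈ -143.50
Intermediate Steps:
b = -5 (b = -2 - 3 = -5)
g(R, s) = -R/4 (g(R, s) = R*(-1/4) = -R/4)
-12*12 + g(-2, b) = -12*12 - 1/4*(-2) = -144 + 1/2 = -287/2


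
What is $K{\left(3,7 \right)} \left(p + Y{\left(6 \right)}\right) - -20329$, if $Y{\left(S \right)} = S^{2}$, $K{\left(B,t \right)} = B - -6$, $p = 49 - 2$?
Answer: $21076$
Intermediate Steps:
$p = 47$
$K{\left(B,t \right)} = 6 + B$ ($K{\left(B,t \right)} = B + 6 = 6 + B$)
$K{\left(3,7 \right)} \left(p + Y{\left(6 \right)}\right) - -20329 = \left(6 + 3\right) \left(47 + 6^{2}\right) - -20329 = 9 \left(47 + 36\right) + 20329 = 9 \cdot 83 + 20329 = 747 + 20329 = 21076$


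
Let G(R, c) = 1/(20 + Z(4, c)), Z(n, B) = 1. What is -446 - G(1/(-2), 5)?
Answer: -9367/21 ≈ -446.05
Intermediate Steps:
G(R, c) = 1/21 (G(R, c) = 1/(20 + 1) = 1/21)
-446 - G(1/(-2), 5) = -446 - 1*1/21 = -446 - 1/21 = -9367/21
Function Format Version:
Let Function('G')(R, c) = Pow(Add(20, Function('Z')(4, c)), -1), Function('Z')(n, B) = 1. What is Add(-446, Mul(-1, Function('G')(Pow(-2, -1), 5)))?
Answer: Rational(-9367, 21) ≈ -446.05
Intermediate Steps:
Function('G')(R, c) = Rational(1, 21) (Function('G')(R, c) = Pow(Add(20, 1), -1) = Pow(21, -1) = Rational(1, 21))
Add(-446, Mul(-1, Function('G')(Pow(-2, -1), 5))) = Add(-446, Mul(-1, Rational(1, 21))) = Add(-446, Rational(-1, 21)) = Rational(-9367, 21)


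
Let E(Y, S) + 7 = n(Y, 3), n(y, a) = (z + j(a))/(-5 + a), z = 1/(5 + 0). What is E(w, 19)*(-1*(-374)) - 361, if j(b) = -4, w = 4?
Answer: -11342/5 ≈ -2268.4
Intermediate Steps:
z = 1/5 ≈ 0.20000
n(y, a) = -19/(5*(-5 + a)) (n(y, a) = (1/5 - 4)/(-5 + a) = -19/(5*(-5 + a)))
E(Y, S) = -51/10 (E(Y, S) = -7 - 19/(-25 + 5*3) = -7 - 19/(-25 + 15) = -7 - 19/(-10) = -7 - 19*(-1/10) = -7 + 19/10 = -51/10)
E(w, 19)*(-1*(-374)) - 361 = -(-51)*(-374)/10 - 361 = -51/10*374 - 361 = -9537/5 - 361 = -11342/5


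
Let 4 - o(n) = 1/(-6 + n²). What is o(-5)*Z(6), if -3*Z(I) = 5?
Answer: -125/19 ≈ -6.5789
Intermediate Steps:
Z(I) = -5/3 (Z(I) = -⅓*5 = -5/3)
o(n) = 4 - 1/(-6 + n²)
o(-5)*Z(6) = ((-25 + 4*(-5)²)/(-6 + (-5)²))*(-5/3) = ((-25 + 4*25)/(-6 + 25))*(-5/3) = ((-25 + 100)/19)*(-5/3) = ((1/19)*75)*(-5/3) = (75/19)*(-5/3) = -125/19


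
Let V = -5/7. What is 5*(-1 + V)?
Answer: -60/7 ≈ -8.5714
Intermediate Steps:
V = -5/7 (V = -5*⅐ = -5/7 ≈ -0.71429)
5*(-1 + V) = 5*(-1 - 5/7) = 5*(-12/7) = -60/7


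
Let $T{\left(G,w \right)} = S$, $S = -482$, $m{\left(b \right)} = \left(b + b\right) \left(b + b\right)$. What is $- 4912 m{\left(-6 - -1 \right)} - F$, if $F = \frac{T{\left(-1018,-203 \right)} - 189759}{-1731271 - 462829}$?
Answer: $- \frac{1077742110241}{2194100} \approx -4.912 \cdot 10^{5}$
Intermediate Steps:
$m{\left(b \right)} = 4 b^{2}$ ($m{\left(b \right)} = 2 b 2 b = 4 b^{2}$)
$T{\left(G,w \right)} = -482$
$F = \frac{190241}{2194100}$ ($F = \frac{-482 - 189759}{-1731271 - 462829} = \frac{-482 - 189759}{-2194100} = \left(-190241\right) \left(- \frac{1}{2194100}\right) = \frac{190241}{2194100} \approx 0.086706$)
$- 4912 m{\left(-6 - -1 \right)} - F = - 4912 \cdot 4 \left(-6 - -1\right)^{2} - \frac{190241}{2194100} = - 4912 \cdot 4 \left(-6 + 1\right)^{2} - \frac{190241}{2194100} = - 4912 \cdot 4 \left(-5\right)^{2} - \frac{190241}{2194100} = - 4912 \cdot 4 \cdot 25 - \frac{190241}{2194100} = \left(-4912\right) 100 - \frac{190241}{2194100} = -491200 - \frac{190241}{2194100} = - \frac{1077742110241}{2194100}$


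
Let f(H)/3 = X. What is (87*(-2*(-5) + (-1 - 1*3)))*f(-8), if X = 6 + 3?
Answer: 14094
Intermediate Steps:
X = 9
f(H) = 27 (f(H) = 3*9 = 27)
(87*(-2*(-5) + (-1 - 1*3)))*f(-8) = (87*(-2*(-5) + (-1 - 1*3)))*27 = (87*(10 + (-1 - 3)))*27 = (87*(10 - 4))*27 = (87*6)*27 = 522*27 = 14094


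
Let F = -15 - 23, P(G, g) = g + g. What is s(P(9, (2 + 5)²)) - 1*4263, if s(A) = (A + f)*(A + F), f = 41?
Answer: 4077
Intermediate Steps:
P(G, g) = 2*g
F = -38
s(A) = (-38 + A)*(41 + A) (s(A) = (A + 41)*(A - 38) = (41 + A)*(-38 + A) = (-38 + A)*(41 + A))
s(P(9, (2 + 5)²)) - 1*4263 = (-1558 + (2*(2 + 5)²)² + 3*(2*(2 + 5)²)) - 1*4263 = (-1558 + (2*7²)² + 3*(2*7²)) - 4263 = (-1558 + (2*49)² + 3*(2*49)) - 4263 = (-1558 + 98² + 3*98) - 4263 = (-1558 + 9604 + 294) - 4263 = 8340 - 4263 = 4077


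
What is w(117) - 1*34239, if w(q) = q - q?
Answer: -34239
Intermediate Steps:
w(q) = 0
w(117) - 1*34239 = 0 - 1*34239 = 0 - 34239 = -34239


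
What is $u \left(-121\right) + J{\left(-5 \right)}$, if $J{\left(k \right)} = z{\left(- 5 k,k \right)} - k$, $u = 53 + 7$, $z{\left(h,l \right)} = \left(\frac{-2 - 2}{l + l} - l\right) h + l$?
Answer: $-7125$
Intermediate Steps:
$z{\left(h,l \right)} = l + h \left(- l - \frac{2}{l}\right)$ ($z{\left(h,l \right)} = \left(- \frac{4}{2 l} - l\right) h + l = \left(- 4 \frac{1}{2 l} - l\right) h + l = \left(- \frac{2}{l} - l\right) h + l = \left(- l - \frac{2}{l}\right) h + l = h \left(- l - \frac{2}{l}\right) + l = l + h \left(- l - \frac{2}{l}\right)$)
$u = 60$
$J{\left(k \right)} = 10 + 5 k^{2}$ ($J{\left(k \right)} = \left(k - - 5 k k - \frac{2 \left(- 5 k\right)}{k}\right) - k = \left(k + 5 k^{2} + 10\right) - k = \left(10 + k + 5 k^{2}\right) - k = 10 + 5 k^{2}$)
$u \left(-121\right) + J{\left(-5 \right)} = 60 \left(-121\right) + \left(10 + 5 \left(-5\right)^{2}\right) = -7260 + \left(10 + 5 \cdot 25\right) = -7260 + \left(10 + 125\right) = -7260 + 135 = -7125$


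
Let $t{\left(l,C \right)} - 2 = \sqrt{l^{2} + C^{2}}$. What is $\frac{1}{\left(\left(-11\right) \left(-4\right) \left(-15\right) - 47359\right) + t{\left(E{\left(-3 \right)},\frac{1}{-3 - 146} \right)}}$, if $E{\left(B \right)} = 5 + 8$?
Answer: $- \frac{1066025417}{51187338696119} - \frac{149 \sqrt{3751970}}{51187338696119} \approx -2.0832 \cdot 10^{-5}$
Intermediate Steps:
$E{\left(B \right)} = 13$
$t{\left(l,C \right)} = 2 + \sqrt{C^{2} + l^{2}}$ ($t{\left(l,C \right)} = 2 + \sqrt{l^{2} + C^{2}} = 2 + \sqrt{C^{2} + l^{2}}$)
$\frac{1}{\left(\left(-11\right) \left(-4\right) \left(-15\right) - 47359\right) + t{\left(E{\left(-3 \right)},\frac{1}{-3 - 146} \right)}} = \frac{1}{\left(\left(-11\right) \left(-4\right) \left(-15\right) - 47359\right) + \left(2 + \sqrt{\left(\frac{1}{-3 - 146}\right)^{2} + 13^{2}}\right)} = \frac{1}{\left(44 \left(-15\right) - 47359\right) + \left(2 + \sqrt{\left(\frac{1}{-149}\right)^{2} + 169}\right)} = \frac{1}{\left(-660 - 47359\right) + \left(2 + \sqrt{\left(- \frac{1}{149}\right)^{2} + 169}\right)} = \frac{1}{-48019 + \left(2 + \sqrt{\frac{1}{22201} + 169}\right)} = \frac{1}{-48019 + \left(2 + \sqrt{\frac{3751970}{22201}}\right)} = \frac{1}{-48019 + \left(2 + \frac{\sqrt{3751970}}{149}\right)} = \frac{1}{-48017 + \frac{\sqrt{3751970}}{149}}$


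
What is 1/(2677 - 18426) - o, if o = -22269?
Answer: 350714480/15749 ≈ 22269.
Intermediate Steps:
1/(2677 - 18426) - o = 1/(2677 - 18426) - 1*(-22269) = 1/(-15749) + 22269 = -1/15749 + 22269 = 350714480/15749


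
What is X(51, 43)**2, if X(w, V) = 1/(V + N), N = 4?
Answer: 1/2209 ≈ 0.00045269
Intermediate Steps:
X(w, V) = 1/(4 + V) (X(w, V) = 1/(V + 4) = 1/(4 + V))
X(51, 43)**2 = (1/(4 + 43))**2 = (1/47)**2 = 1/2209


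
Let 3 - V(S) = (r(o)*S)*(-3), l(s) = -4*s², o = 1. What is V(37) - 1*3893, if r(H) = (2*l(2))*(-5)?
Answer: 13870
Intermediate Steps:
r(H) = 160 (r(H) = (2*(-4*2²))*(-5) = (2*(-4*4))*(-5) = (2*(-16))*(-5) = -32*(-5) = 160)
V(S) = 3 + 480*S (V(S) = 3 - 160*S*(-3) = 3 - (-480)*S = 3 + 480*S)
V(37) - 1*3893 = (3 + 480*37) - 1*3893 = (3 + 17760) - 3893 = 17763 - 3893 = 13870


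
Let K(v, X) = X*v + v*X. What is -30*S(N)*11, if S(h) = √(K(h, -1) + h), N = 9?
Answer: -990*I ≈ -990.0*I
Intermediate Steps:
K(v, X) = 2*X*v (K(v, X) = X*v + X*v = 2*X*v)
S(h) = √(-h) (S(h) = √(2*(-1)*h + h) = √(-2*h + h) = √(-h))
-30*S(N)*11 = -30*3*I*11 = -90*I*11 = -990*I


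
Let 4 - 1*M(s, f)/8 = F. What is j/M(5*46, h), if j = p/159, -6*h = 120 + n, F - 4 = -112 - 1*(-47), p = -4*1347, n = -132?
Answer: -449/6890 ≈ -0.065167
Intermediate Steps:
p = -5388
F = -61 (F = 4 + (-112 - 1*(-47)) = 4 + (-112 + 47) = 4 - 65 = -61)
h = 2 (h = -(120 - 132)/6 = -⅙*(-12) = 2)
M(s, f) = 520 (M(s, f) = 32 - 8*(-61) = 32 + 488 = 520)
j = -1796/53 (j = -5388/159 = -5388*1/159 = -1796/53 ≈ -33.887)
j/M(5*46, h) = -1796/53/520 = -1796/53*1/520 = -449/6890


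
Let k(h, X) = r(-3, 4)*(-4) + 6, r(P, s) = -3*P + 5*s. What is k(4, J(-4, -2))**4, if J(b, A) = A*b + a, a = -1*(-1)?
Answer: 146410000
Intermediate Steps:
a = 1
J(b, A) = 1 + A*b (J(b, A) = A*b + 1 = 1 + A*b)
k(h, X) = -110 (k(h, X) = (-3*(-3) + 5*4)*(-4) + 6 = (9 + 20)*(-4) + 6 = 29*(-4) + 6 = -116 + 6 = -110)
k(4, J(-4, -2))**4 = (-110)**4 = 146410000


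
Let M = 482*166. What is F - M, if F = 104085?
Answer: 24073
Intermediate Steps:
M = 80012
F - M = 104085 - 1*80012 = 104085 - 80012 = 24073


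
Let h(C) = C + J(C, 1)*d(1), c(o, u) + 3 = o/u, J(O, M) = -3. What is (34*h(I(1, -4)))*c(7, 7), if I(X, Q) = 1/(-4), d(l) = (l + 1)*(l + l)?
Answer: 833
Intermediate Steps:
d(l) = 2*l*(1 + l) (d(l) = (1 + l)*(2*l) = 2*l*(1 + l))
I(X, Q) = -¼
c(o, u) = -3 + o/u
h(C) = -12 + C (h(C) = C - 6*(1 + 1) = C - 6*2 = C - 3*4 = C - 12 = -12 + C)
(34*h(I(1, -4)))*c(7, 7) = (34*(-12 - ¼))*(-3 + 7/7) = (34*(-49/4))*(-3 + 7*(⅐)) = -833*(-3 + 1)/2 = -833/2*(-2) = 833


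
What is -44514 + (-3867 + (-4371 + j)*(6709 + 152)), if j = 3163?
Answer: -8336469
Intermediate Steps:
-44514 + (-3867 + (-4371 + j)*(6709 + 152)) = -44514 + (-3867 + (-4371 + 3163)*(6709 + 152)) = -44514 + (-3867 - 1208*6861) = -44514 + (-3867 - 8288088) = -44514 - 8291955 = -8336469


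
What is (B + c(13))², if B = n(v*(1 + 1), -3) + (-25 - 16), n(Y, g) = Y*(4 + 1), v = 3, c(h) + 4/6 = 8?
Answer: 121/9 ≈ 13.444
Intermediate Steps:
c(h) = 22/3 (c(h) = -⅔ + 8 = 22/3)
n(Y, g) = 5*Y (n(Y, g) = Y*5 = 5*Y)
B = -11 (B = 5*(3*(1 + 1)) + (-25 - 16) = 5*(3*2) - 41 = 5*6 - 41 = 30 - 41 = -11)
(B + c(13))² = (-11 + 22/3)² = (-11/3)² = 121/9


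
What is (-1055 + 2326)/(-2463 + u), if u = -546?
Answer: -1271/3009 ≈ -0.42240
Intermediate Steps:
(-1055 + 2326)/(-2463 + u) = (-1055 + 2326)/(-2463 - 546) = 1271/(-3009) = 1271*(-1/3009) = -1271/3009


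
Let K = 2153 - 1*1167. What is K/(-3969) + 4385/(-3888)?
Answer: -262193/190512 ≈ -1.3763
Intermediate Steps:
K = 986 (K = 2153 - 1167 = 986)
K/(-3969) + 4385/(-3888) = 986/(-3969) + 4385/(-3888) = 986*(-1/3969) + 4385*(-1/3888) = -986/3969 - 4385/3888 = -262193/190512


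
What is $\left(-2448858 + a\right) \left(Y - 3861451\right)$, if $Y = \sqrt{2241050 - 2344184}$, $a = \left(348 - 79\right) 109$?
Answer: $9342923568187 - 2419537 i \sqrt{103134} \approx 9.3429 \cdot 10^{12} - 7.7702 \cdot 10^{8} i$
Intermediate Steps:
$a = 29321$ ($a = 269 \cdot 109 = 29321$)
$Y = i \sqrt{103134}$ ($Y = \sqrt{-103134} = i \sqrt{103134} \approx 321.15 i$)
$\left(-2448858 + a\right) \left(Y - 3861451\right) = \left(-2448858 + 29321\right) \left(i \sqrt{103134} - 3861451\right) = - 2419537 \left(-3861451 + i \sqrt{103134}\right) = 9342923568187 - 2419537 i \sqrt{103134}$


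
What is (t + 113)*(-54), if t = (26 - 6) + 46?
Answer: -9666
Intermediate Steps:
t = 66 (t = 20 + 46 = 66)
(t + 113)*(-54) = (66 + 113)*(-54) = 179*(-54) = -9666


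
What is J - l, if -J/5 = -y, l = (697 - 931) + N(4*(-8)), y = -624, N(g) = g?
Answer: -2854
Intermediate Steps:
l = -266 (l = (697 - 931) + 4*(-8) = -234 - 32 = -266)
J = -3120 (J = -(-5)*(-624) = -5*624 = -3120)
J - l = -3120 - 1*(-266) = -3120 + 266 = -2854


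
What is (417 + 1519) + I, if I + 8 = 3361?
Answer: 5289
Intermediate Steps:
I = 3353 (I = -8 + 3361 = 3353)
(417 + 1519) + I = (417 + 1519) + 3353 = 1936 + 3353 = 5289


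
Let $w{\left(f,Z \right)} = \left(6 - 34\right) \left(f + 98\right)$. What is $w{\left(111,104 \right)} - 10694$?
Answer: $-16546$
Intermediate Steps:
$w{\left(f,Z \right)} = -2744 - 28 f$ ($w{\left(f,Z \right)} = - 28 \left(98 + f\right) = -2744 - 28 f$)
$w{\left(111,104 \right)} - 10694 = \left(-2744 - 3108\right) - 10694 = -5852 - 10694 = -16546$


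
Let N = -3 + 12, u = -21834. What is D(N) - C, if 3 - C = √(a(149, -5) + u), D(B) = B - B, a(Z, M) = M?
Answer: -3 + I*√21839 ≈ -3.0 + 147.78*I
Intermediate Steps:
N = 9
D(B) = 0
C = 3 - I*√21839 (C = 3 - √(-5 - 21834) = 3 - √(-21839) = 3 - I*√21839 ≈ 3.0 - 147.78*I)
D(N) - C = 0 - (3 - I*√21839) = 0 + (-3 + I*√21839) = -3 + I*√21839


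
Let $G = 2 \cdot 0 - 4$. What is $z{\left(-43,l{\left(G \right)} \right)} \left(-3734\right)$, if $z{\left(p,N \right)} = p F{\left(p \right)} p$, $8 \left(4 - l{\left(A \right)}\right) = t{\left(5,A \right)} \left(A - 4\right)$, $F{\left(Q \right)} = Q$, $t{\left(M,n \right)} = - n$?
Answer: $296879138$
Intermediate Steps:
$G = -4$ ($G = 0 - 4 = -4$)
$l{\left(A \right)} = 4 + \frac{A \left(-4 + A\right)}{8}$ ($l{\left(A \right)} = 4 - \frac{- A \left(A - 4\right)}{8} = 4 - \frac{- A \left(-4 + A\right)}{8} = 4 - \frac{\left(-1\right) A \left(-4 + A\right)}{8} = 4 + \frac{A \left(-4 + A\right)}{8}$)
$z{\left(p,N \right)} = p^{3}$ ($z{\left(p,N \right)} = p p p = p^{2} p = p^{3}$)
$z{\left(-43,l{\left(G \right)} \right)} \left(-3734\right) = \left(-43\right)^{3} \left(-3734\right) = \left(-79507\right) \left(-3734\right) = 296879138$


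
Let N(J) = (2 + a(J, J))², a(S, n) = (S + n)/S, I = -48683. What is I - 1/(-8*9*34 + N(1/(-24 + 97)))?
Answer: -118397055/2432 ≈ -48683.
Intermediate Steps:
a(S, n) = (S + n)/S
N(J) = 16 (N(J) = (2 + (J + J)/J)² = (2 + (2*J)/J)² = (2 + 2)² = 4² = 16)
I - 1/(-8*9*34 + N(1/(-24 + 97))) = -48683 - 1/(-8*9*34 + 16) = -48683 - 1/(-72*34 + 16) = -48683 - 1/(-2448 + 16) = -48683 - 1/(-2432) = -48683 - 1*(-1/2432) = -48683 + 1/2432 = -118397055/2432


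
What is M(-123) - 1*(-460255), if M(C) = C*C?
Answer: 475384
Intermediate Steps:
M(C) = C²
M(-123) - 1*(-460255) = (-123)² - 1*(-460255) = 15129 + 460255 = 475384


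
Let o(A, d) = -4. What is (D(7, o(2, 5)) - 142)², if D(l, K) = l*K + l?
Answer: 26569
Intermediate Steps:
D(l, K) = l + K*l (D(l, K) = K*l + l = l + K*l)
(D(7, o(2, 5)) - 142)² = (7*(1 - 4) - 142)² = (7*(-3) - 142)² = (-21 - 142)² = (-163)² = 26569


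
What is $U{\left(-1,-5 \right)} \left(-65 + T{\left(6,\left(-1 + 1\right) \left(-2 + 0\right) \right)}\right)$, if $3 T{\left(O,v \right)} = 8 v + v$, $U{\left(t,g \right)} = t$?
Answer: $65$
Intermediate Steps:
$T{\left(O,v \right)} = 3 v$ ($T{\left(O,v \right)} = \frac{8 v + v}{3} = \frac{9 v}{3} = 3 v$)
$U{\left(-1,-5 \right)} \left(-65 + T{\left(6,\left(-1 + 1\right) \left(-2 + 0\right) \right)}\right) = - (-65 + 3 \left(-1 + 1\right) \left(-2 + 0\right)) = - (-65 + 3 \cdot 0 \left(-2\right)) = - (-65 + 3 \cdot 0) = - (-65 + 0) = \left(-1\right) \left(-65\right) = 65$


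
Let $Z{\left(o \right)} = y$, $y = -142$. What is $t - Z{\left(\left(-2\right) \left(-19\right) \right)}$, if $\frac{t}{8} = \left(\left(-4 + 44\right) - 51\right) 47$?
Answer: $-3994$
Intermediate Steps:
$t = -4136$ ($t = 8 \left(\left(-4 + 44\right) - 51\right) 47 = 8 \left(40 - 51\right) 47 = 8 \left(\left(-11\right) 47\right) = 8 \left(-517\right) = -4136$)
$Z{\left(o \right)} = -142$
$t - Z{\left(\left(-2\right) \left(-19\right) \right)} = -4136 - -142 = -4136 + 142 = -3994$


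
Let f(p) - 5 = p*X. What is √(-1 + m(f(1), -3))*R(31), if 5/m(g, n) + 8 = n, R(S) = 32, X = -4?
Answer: 128*I*√11/11 ≈ 38.593*I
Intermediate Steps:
f(p) = 5 - 4*p (f(p) = 5 + p*(-4) = 5 - 4*p)
m(g, n) = 5/(-8 + n)
√(-1 + m(f(1), -3))*R(31) = √(-1 + 5/(-8 - 3))*32 = √(-1 + 5/(-11))*32 = √(-1 + 5*(-1/11))*32 = √(-1 - 5/11)*32 = √(-16/11)*32 = (4*I*√11/11)*32 = 128*I*√11/11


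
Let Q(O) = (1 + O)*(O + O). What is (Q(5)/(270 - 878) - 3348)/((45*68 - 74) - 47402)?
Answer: 508911/6751232 ≈ 0.075380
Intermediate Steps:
Q(O) = 2*O*(1 + O) (Q(O) = (1 + O)*(2*O) = 2*O*(1 + O))
(Q(5)/(270 - 878) - 3348)/((45*68 - 74) - 47402) = ((2*5*(1 + 5))/(270 - 878) - 3348)/((45*68 - 74) - 47402) = ((2*5*6)/(-608) - 3348)/((3060 - 74) - 47402) = (-1/608*60 - 3348)/(2986 - 47402) = (-15/152 - 3348)/(-44416) = -508911/152*(-1/44416) = 508911/6751232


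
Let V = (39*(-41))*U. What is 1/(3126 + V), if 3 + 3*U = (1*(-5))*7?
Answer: 1/23380 ≈ 4.2772e-5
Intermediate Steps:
U = -38/3 (U = -1 + ((1*(-5))*7)/3 = -1 + (-5*7)/3 = -1 + (⅓)*(-35) = -1 - 35/3 = -38/3 ≈ -12.667)
V = 20254 (V = (39*(-41))*(-38/3) = -1599*(-38/3) = 20254)
1/(3126 + V) = 1/(3126 + 20254) = 1/23380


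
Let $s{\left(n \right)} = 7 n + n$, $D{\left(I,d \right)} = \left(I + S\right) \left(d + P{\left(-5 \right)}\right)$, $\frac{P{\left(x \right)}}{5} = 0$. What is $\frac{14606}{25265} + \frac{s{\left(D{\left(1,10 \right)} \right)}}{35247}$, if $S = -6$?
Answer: $\frac{16281022}{28726305} \approx 0.56676$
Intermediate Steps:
$P{\left(x \right)} = 0$ ($P{\left(x \right)} = 5 \cdot 0 = 0$)
$D{\left(I,d \right)} = d \left(-6 + I\right)$ ($D{\left(I,d \right)} = \left(I - 6\right) \left(d + 0\right) = \left(-6 + I\right) d = d \left(-6 + I\right)$)
$s{\left(n \right)} = 8 n$
$\frac{14606}{25265} + \frac{s{\left(D{\left(1,10 \right)} \right)}}{35247} = \frac{14606}{25265} + \frac{8 \cdot 10 \left(-6 + 1\right)}{35247} = 14606 \cdot \frac{1}{25265} + 8 \cdot 10 \left(-5\right) \frac{1}{35247} = \frac{14606}{25265} + 8 \left(-50\right) \frac{1}{35247} = \frac{14606}{25265} - \frac{400}{35247} = \frac{16281022}{28726305}$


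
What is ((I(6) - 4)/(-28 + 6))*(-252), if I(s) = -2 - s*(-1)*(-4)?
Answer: -3780/11 ≈ -343.64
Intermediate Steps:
I(s) = -2 - 4*s (I(s) = -2 - (-s)*(-4) = -2 - 4*s)
((I(6) - 4)/(-28 + 6))*(-252) = (((-2 - 4*6) - 4)/(-28 + 6))*(-252) = (((-2 - 24) - 4)/(-22))*(-252) = ((-26 - 4)*(-1/22))*(-252) = -30*(-1/22)*(-252) = (15/11)*(-252) = -3780/11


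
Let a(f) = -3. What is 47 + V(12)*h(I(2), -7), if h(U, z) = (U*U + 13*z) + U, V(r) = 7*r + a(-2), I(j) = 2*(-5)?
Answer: -34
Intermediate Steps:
I(j) = -10
V(r) = -3 + 7*r (V(r) = 7*r - 3 = -3 + 7*r)
h(U, z) = U + U² + 13*z (h(U, z) = (U² + 13*z) + U = U + U² + 13*z)
47 + V(12)*h(I(2), -7) = 47 + (-3 + 7*12)*(-10 + (-10)² + 13*(-7)) = 47 + (-3 + 84)*(-10 + 100 - 91) = 47 + 81*(-1) = 47 - 81 = -34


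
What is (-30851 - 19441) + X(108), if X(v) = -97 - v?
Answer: -50497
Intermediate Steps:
(-30851 - 19441) + X(108) = (-30851 - 19441) + (-97 - 1*108) = -50292 + (-97 - 108) = -50292 - 205 = -50497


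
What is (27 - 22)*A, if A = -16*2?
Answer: -160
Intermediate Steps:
A = -32
(27 - 22)*A = (27 - 22)*(-32) = 5*(-32) = -160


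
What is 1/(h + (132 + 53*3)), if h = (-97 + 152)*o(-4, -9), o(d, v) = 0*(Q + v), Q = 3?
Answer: 1/291 ≈ 0.0034364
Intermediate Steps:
o(d, v) = 0 (o(d, v) = 0*(3 + v) = 0)
h = 0 (h = (-97 + 152)*0 = 55*0 = 0)
1/(h + (132 + 53*3)) = 1/(0 + (132 + 53*3)) = 1/(0 + (132 + 159)) = 1/(0 + 291) = 1/291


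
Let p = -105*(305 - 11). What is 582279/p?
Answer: -194093/10290 ≈ -18.862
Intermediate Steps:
p = -30870 (p = -105*294 = -30870)
582279/p = 582279/(-30870) = 582279*(-1/30870) = -194093/10290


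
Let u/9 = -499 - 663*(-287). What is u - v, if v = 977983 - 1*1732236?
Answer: 2462291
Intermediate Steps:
v = -754253 (v = 977983 - 1732236 = -754253)
u = 1708038 (u = 9*(-499 - 663*(-287)) = 9*(-499 + 190281) = 9*189782 = 1708038)
u - v = 1708038 - 1*(-754253) = 1708038 + 754253 = 2462291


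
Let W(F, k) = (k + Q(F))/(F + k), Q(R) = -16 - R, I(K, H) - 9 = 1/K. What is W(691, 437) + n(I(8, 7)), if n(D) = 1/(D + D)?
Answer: -2533/13724 ≈ -0.18457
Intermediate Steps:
I(K, H) = 9 + 1/K
n(D) = 1/(2*D)
W(F, k) = (-16 + k - F)/(F + k) (W(F, k) = (k + (-16 - F))/(F + k) = (-16 + k - F)/(F + k))
W(691, 437) + n(I(8, 7)) = (-16 + 437 - 1*691)/(691 + 437) + 1/(2*(9 + 1/8)) = (-16 + 437 - 691)/1128 + 1/(2*(9 + ⅛)) = (1/1128)*(-270) + 1/(2*(73/8)) = -45/188 + (½)*(8/73) = -45/188 + 4/73 = -2533/13724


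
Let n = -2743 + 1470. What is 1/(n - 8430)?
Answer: -1/9703 ≈ -0.00010306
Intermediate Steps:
n = -1273
1/(n - 8430) = 1/(-1273 - 8430) = 1/(-9703) = -1/9703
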